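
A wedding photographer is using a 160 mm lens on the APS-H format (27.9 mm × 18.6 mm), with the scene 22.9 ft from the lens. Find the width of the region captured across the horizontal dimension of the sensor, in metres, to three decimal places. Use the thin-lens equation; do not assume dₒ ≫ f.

1.189 m

dₒ: 22.9 ft × 304.8 mm/ft = 6979.92 mm.
Similar triangles through the lens centre give W/dₒ = w/dᵢ; with 1/f = 1/dₒ + 1/dᵢ this gives W = w·(dₒ − f)/f.
W = 27.9 mm × (6979.92 − 160) / 160 = 27.9 × 42.6245 ≈ 1189.224 mm = 1.18922 m.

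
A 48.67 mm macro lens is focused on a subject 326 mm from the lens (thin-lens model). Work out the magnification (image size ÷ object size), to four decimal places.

Thin lens: 1/f = 1/dₒ + 1/dᵢ → 1/dᵢ = 1/48.67 − 1/326 = 0.0174791 mm⁻¹, so dᵢ ≈ 57.2113 mm.
Magnification m = dᵢ/dₒ = 57.2113/326 ≈ 0.17549.

0.1755×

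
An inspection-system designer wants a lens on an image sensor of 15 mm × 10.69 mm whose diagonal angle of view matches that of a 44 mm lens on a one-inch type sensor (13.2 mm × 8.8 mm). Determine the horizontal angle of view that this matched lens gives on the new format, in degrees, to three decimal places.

16.704°

Sensor diagonal = √(13.2² + 8.8²) = √251.6800 ≈ 15.8644 mm.
Sensor diagonal = √(15² + 10.69²) = √339.2761 ≈ 18.4194 mm.
Equal diagonal AOV ⇒ f₂ = f₁ · 18.4194/15.8644 = 44 × 1.16105 ≈ 51.0864 mm.
Horizontal AOV on the new format = 2·arctan(15 / (2 × 51.0864)) = 2·arctan(0.14681) ≈ 16.7039°.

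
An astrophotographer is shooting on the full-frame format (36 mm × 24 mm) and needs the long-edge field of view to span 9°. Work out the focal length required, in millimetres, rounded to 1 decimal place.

228.7 mm

From α = 2·arctan(w/2f) we get f = w / (2·tan(α/2)).
With w = 36 mm and α/2 = 4.5°, tan(α/2) ≈ 0.07870, so f ≈ 36 / 0.15740 ≈ 228.7117 mm.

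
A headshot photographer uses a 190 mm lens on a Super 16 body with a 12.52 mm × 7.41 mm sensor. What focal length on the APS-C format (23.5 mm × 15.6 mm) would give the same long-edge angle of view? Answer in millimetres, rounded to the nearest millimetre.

357 mm

Equal angle of view means equal width/f ratio, so f₂ = f₁ · (width₂/width₁) = 190 × 23.5/12.52.
f₂ = 190 × 1.87700 ≈ 356.629 mm.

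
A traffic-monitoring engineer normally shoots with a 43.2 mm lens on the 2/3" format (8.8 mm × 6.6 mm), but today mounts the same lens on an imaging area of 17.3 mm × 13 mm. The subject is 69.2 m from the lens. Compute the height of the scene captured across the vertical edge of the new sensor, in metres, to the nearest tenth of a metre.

The focal length stays 43.2 mm; the relevant sensor dimension is now h = 13 mm. Object distance dₒ = 69.2 m = 69200 mm.
Thin-lens field height W = h·(dₒ − f)/f = 13 × (69200 − 43.2)/43.2 ≈ 20811.074 mm = 20.8111 m.

20.8 m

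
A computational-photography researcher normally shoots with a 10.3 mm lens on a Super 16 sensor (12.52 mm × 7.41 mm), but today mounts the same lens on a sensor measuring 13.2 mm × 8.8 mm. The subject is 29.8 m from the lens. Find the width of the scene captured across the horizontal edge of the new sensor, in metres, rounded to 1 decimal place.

The focal length stays 10.3 mm; the relevant sensor dimension is now w = 13.2 mm. Object distance dₒ = 29.8 m = 29800 mm.
Thin-lens field width W = w·(dₒ − f)/f = 13.2 × (29800 − 10.3)/10.3 ≈ 38177.091 mm = 38.1771 m.

38.2 m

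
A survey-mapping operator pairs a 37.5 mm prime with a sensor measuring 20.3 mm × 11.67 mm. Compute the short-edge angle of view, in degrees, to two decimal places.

Angle of view α = 2·arctan(h/2f) with h = 11.67 mm and f = 37.5 mm.
h/2f = 0.15560; arctan(0.15560) ≈ 8.8443°, so α ≈ 17.6886°.

17.69°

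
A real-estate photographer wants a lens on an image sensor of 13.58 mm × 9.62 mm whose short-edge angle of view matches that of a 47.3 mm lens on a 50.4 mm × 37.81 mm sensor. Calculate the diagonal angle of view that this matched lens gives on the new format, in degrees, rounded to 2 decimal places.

69.32°

Equal short-edge AOV ⇒ f₂ = f₁ · 9.62/37.81 = 47.3 × 0.25443 ≈ 12.0345 mm.
Sensor diagonal = √(13.58² + 9.62²) = √276.9608 ≈ 16.6421 mm.
Diagonal AOV on the new format = 2·arctan(16.6421 / (2 × 12.0345)) = 2·arctan(0.69143) ≈ 69.3225°.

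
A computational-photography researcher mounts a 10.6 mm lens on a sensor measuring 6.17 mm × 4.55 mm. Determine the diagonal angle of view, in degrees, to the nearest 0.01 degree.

39.76°

Sensor diagonal = √(6.17² + 4.55²) = √58.7714 ≈ 7.6663 mm.
Angle of view α = 2·arctan(d/2f) with d = 7.6663 mm and f = 10.6 mm.
d/2f = 0.36162; arctan(0.36162) ≈ 19.8808°, so α ≈ 39.7616°.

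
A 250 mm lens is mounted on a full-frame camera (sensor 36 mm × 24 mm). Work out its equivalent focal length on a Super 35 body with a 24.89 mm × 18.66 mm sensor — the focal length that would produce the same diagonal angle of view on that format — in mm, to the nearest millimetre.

180 mm

Sensor diagonal = √(36² + 24²) = √1872.0000 ≈ 43.2666 mm.
Sensor diagonal = √(24.89² + 18.66²) = √967.7077 ≈ 31.1080 mm.
Equal angle of view means equal diagonal/f ratio, so f₂ = f₁ · (diagonal₂/diagonal₁) = 250 × 31.1080/43.2666.
f₂ = 250 × 0.71898 ≈ 179.746 mm.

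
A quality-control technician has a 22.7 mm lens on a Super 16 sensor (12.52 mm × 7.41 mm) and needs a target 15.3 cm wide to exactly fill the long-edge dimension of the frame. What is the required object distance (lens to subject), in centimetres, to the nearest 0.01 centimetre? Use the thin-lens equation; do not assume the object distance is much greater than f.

30.01 cm

W: 15.3 cm = 153 mm.
Magnification m = w/W = dᵢ/dₒ; combined with 1/f = 1/dₒ + 1/dᵢ this gives dₒ = f·(1 + W/w).
dₒ = 22.7 mm × (1 + 153/12.52) = 22.7 × 13.2204 ≈ 300.104 mm = 30.0104 cm.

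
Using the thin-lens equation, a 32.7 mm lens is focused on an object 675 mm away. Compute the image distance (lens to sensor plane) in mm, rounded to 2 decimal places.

34.36 mm

1/dᵢ = 1/f − 1/dₒ = 1/32.7 − 1/675 = 0.0290996 mm⁻¹.
dᵢ = 1/0.0290996 ≈ 34.3648 mm.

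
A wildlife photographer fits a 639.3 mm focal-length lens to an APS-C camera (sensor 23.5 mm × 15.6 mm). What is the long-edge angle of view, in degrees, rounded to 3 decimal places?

2.106°

Angle of view α = 2·arctan(w/2f) with w = 23.5 mm and f = 639.3 mm.
w/2f = 0.01838; arctan(0.01838) ≈ 1.0529°, so α ≈ 2.1059°.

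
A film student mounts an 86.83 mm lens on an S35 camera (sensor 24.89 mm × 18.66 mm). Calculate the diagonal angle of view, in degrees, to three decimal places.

20.312°

Sensor diagonal = √(24.89² + 18.66²) = √967.7077 ≈ 31.1080 mm.
Angle of view α = 2·arctan(d/2f) with d = 31.1080 mm and f = 86.83 mm.
d/2f = 0.17913; arctan(0.17913) ≈ 10.1558°, so α ≈ 20.3115°.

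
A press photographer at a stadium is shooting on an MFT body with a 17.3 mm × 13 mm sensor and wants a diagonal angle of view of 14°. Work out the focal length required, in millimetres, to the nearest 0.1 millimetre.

88.1 mm

Sensor diagonal = √(17.3² + 13²) = √468.2900 ≈ 21.6400 mm.
From α = 2·arctan(d/2f) we get f = d / (2·tan(α/2)).
With d = 21.6400 mm and α/2 = 7°, tan(α/2) ≈ 0.12278, so f ≈ 21.6400 / 0.24557 ≈ 88.1219 mm.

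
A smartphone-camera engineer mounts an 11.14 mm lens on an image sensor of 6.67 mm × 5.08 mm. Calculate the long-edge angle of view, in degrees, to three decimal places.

Angle of view α = 2·arctan(w/2f) with w = 6.67 mm and f = 11.14 mm.
w/2f = 0.29937; arctan(0.29937) ≈ 16.6662°, so α ≈ 33.3324°.

33.332°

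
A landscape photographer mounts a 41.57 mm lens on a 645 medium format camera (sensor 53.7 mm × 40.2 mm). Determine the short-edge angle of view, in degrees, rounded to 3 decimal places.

Angle of view α = 2·arctan(h/2f) with h = 40.2 mm and f = 41.57 mm.
h/2f = 0.48352; arctan(0.48352) ≈ 25.8048°, so α ≈ 51.6096°.

51.610°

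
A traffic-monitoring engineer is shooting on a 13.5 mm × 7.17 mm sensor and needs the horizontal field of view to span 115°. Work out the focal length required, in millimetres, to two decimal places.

From α = 2·arctan(w/2f) we get f = w / (2·tan(α/2)).
With w = 13.5 mm and α/2 = 57.5°, tan(α/2) ≈ 1.56969, so f ≈ 13.5 / 3.13937 ≈ 4.3002 mm.

4.30 mm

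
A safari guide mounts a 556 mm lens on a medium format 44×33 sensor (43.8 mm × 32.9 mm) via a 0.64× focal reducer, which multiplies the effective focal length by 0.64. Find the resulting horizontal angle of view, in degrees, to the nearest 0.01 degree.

Effective focal length f = 556 × 0.64 = 355.84 mm.
α = 2·arctan(43.8 / (2 × 355.84)) = 2·arctan(0.06154) ≈ 7.0436°.

7.04°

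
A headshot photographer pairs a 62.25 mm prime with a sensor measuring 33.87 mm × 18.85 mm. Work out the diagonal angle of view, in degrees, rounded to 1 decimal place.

Sensor diagonal = √(33.87² + 18.85²) = √1502.4994 ≈ 38.7621 mm.
Angle of view α = 2·arctan(d/2f) with d = 38.7621 mm and f = 62.25 mm.
d/2f = 0.31134; arctan(0.31134) ≈ 17.2936°, so α ≈ 34.5871°.

34.6°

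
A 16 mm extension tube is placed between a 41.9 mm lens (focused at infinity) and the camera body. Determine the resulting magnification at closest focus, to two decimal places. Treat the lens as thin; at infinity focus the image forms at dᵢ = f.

The tube moves the image plane from f to f + e, so dᵢ = 41.9 + 16 = 57.9 mm. Focus is achieved when 1/f = 1/dₒ + 1/dᵢ, giving dₒ = 1/(1/f − 1/(f+e)).
Magnification m = dᵢ/dₒ = (f+e)·(1/f − 1/(f+e)) = e/f = 16/41.9 ≈ 0.3819.

0.38×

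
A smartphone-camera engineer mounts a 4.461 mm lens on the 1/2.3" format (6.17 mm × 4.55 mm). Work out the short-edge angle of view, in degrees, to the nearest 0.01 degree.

Angle of view α = 2·arctan(h/2f) with h = 4.55 mm and f = 4.461 mm.
h/2f = 0.50998; arctan(0.50998) ≈ 27.0205°, so α ≈ 54.0409°.

54.04°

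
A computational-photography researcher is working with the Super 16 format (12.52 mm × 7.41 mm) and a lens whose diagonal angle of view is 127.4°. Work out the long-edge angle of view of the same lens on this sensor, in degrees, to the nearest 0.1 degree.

120.3°

Sensor diagonal = √(12.52² + 7.41²) = √211.6585 ≈ 14.5485 mm.
From the diagonal AOV: f = 14.5485 / (2·tan(63.7°)) = 14.5485 / 4.04669 ≈ 3.5952 mm.
Long-edge AOV = 2·arctan(12.52 / (2 × 3.5952)) = 2·arctan(1.74123) ≈ 120.2620°.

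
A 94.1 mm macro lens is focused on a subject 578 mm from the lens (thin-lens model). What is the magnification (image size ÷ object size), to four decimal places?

Thin lens: 1/f = 1/dₒ + 1/dᵢ → 1/dᵢ = 1/94.1 − 1/578 = 0.0088969 mm⁻¹, so dᵢ ≈ 112.3988 mm.
Magnification m = dᵢ/dₒ = 112.3988/578 ≈ 0.19446.

0.1945×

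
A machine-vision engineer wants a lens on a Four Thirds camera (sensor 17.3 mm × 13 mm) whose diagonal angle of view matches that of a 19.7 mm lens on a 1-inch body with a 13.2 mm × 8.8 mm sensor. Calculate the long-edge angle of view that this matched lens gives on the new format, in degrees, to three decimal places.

Sensor diagonal = √(13.2² + 8.8²) = √251.6800 ≈ 15.8644 mm.
Sensor diagonal = √(17.3² + 13²) = √468.2900 ≈ 21.6400 mm.
Equal diagonal AOV ⇒ f₂ = f₁ · 21.6400/15.8644 = 19.7 × 1.36406 ≈ 26.8720 mm.
Long-edge AOV on the new format = 2·arctan(17.3 / (2 × 26.8720)) = 2·arctan(0.32190) ≈ 35.6864°.

35.686°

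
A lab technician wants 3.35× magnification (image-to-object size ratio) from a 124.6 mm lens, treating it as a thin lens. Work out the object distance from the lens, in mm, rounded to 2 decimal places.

161.79 mm

With m = dᵢ/dₒ and 1/f = 1/dₒ + 1/dᵢ, substituting dᵢ = m·dₒ gives 1/f = (1 + 1/m)/dₒ, hence dₒ = f·(1 + 1/m).
dₒ = 124.6 × (1 + 1/3.35) = 124.6 × 1.29851 ≈ 161.794 mm.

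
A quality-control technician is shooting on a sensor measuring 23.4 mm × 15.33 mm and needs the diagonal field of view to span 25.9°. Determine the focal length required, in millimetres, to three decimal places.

60.827 mm

Sensor diagonal = √(23.4² + 15.33²) = √782.5689 ≈ 27.9744 mm.
From α = 2·arctan(d/2f) we get f = d / (2·tan(α/2)).
With d = 27.9744 mm and α/2 = 12.95°, tan(α/2) ≈ 0.22995, so f ≈ 27.9744 / 0.45990 ≈ 60.8274 mm.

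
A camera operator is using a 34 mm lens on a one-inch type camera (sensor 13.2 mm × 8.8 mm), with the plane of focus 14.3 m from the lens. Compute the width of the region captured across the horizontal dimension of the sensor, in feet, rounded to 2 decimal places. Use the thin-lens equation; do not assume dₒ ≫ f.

18.17 ft

dₒ: 14.3 m = 14300 mm.
Similar triangles through the lens centre give W/dₒ = w/dᵢ; with 1/f = 1/dₒ + 1/dᵢ this gives W = w·(dₒ − f)/f.
W = 13.2 mm × (14300 − 34) / 34 = 13.2 × 419.5882 ≈ 5538.565 mm = 5538.565/304.8 ft = 18.1711 ft.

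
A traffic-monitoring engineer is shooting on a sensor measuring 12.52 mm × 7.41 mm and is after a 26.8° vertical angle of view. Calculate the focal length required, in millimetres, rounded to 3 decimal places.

From α = 2·arctan(h/2f) we get f = h / (2·tan(α/2)).
With h = 7.41 mm and α/2 = 13.4°, tan(α/2) ≈ 0.23823, so f ≈ 7.41 / 0.47647 ≈ 15.5520 mm.

15.552 mm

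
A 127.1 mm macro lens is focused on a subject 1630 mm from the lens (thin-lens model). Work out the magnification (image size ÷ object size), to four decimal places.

Thin lens: 1/f = 1/dₒ + 1/dᵢ → 1/dᵢ = 1/127.1 − 1/1630 = 0.0072543 mm⁻¹, so dᵢ ≈ 137.8488 mm.
Magnification m = dᵢ/dₒ = 137.8488/1630 ≈ 0.08457.

0.0846×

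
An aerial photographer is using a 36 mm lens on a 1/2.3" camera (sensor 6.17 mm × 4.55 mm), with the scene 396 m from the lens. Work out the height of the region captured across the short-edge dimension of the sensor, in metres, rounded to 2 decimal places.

50.05 m

dₒ: 396 m = 396000 mm.
Similar triangles through the lens centre give W/dₒ = h/dᵢ; with 1/f = 1/dₒ + 1/dᵢ this gives W = h·(dₒ − f)/f.
W = 4.55 mm × (396000 − 36) / 36 = 4.55 × 10999.0000 ≈ 50045.450 mm = 50.0454 m.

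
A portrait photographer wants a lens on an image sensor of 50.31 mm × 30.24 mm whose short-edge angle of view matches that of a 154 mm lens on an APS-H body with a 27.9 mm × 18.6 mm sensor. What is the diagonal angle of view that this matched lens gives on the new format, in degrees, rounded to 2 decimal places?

Equal short-edge AOV ⇒ f₂ = f₁ · 30.24/18.6 = 154 × 1.62581 ≈ 250.3742 mm.
Sensor diagonal = √(50.31² + 30.24²) = √3445.5537 ≈ 58.6988 mm.
Diagonal AOV on the new format = 2·arctan(58.6988 / (2 × 250.3742)) = 2·arctan(0.11722) ≈ 13.3717°.

13.37°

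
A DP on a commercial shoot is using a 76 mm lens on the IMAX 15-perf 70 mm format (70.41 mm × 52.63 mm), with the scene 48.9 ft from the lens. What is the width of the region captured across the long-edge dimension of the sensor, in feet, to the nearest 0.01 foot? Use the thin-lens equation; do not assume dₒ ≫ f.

45.07 ft

dₒ: 48.9 ft × 304.8 mm/ft = 14904.72 mm.
Similar triangles through the lens centre give W/dₒ = w/dᵢ; with 1/f = 1/dₒ + 1/dᵢ this gives W = w·(dₒ − f)/f.
W = 70.41 mm × (14904.7 − 76) / 76 = 70.41 × 195.1147 ≈ 13738.028 mm = 13738.028/304.8 ft = 45.0723 ft.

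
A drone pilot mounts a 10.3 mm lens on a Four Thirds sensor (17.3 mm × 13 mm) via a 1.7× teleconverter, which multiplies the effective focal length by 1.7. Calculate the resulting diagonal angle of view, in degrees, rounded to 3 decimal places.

Effective focal length f = 10.3 × 1.7 = 17.51 mm.
Sensor diagonal = √(17.3² + 13²) = √468.2900 ≈ 21.6400 mm.
α = 2·arctan(21.640 / (2 × 17.51)) = 2·arctan(0.61793) ≈ 63.4266°.

63.427°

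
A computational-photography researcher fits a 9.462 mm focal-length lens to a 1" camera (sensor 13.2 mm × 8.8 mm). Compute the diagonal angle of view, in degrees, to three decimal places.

79.948°

Sensor diagonal = √(13.2² + 8.8²) = √251.6800 ≈ 15.8644 mm.
Angle of view α = 2·arctan(d/2f) with d = 15.8644 mm and f = 9.462 mm.
d/2f = 0.83832; arctan(0.83832) ≈ 39.9739°, so α ≈ 79.9478°.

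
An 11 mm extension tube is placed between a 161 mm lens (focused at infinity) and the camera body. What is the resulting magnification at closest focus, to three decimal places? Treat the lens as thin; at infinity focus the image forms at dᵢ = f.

The tube moves the image plane from f to f + e, so dᵢ = 161 + 11 = 172 mm. Focus is achieved when 1/f = 1/dₒ + 1/dᵢ, giving dₒ = 1/(1/f − 1/(f+e)).
Magnification m = dᵢ/dₒ = (f+e)·(1/f − 1/(f+e)) = e/f = 11/161 ≈ 0.0683.

0.068×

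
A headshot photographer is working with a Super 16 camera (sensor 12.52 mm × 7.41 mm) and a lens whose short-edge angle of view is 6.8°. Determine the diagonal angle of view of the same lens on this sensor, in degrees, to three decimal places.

13.306°

From the short-edge AOV: f = 7.41 / (2·tan(3.4°)) = 7.41 / 0.11882 ≈ 62.3622 mm.
Sensor diagonal = √(12.52² + 7.41²) = √211.6585 ≈ 14.5485 mm.
Diagonal AOV = 2·arctan(14.5485 / (2 × 62.3622)) = 2·arctan(0.11664) ≈ 13.3064°.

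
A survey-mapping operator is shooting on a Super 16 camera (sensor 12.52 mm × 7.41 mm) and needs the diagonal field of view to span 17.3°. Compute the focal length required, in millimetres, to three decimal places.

Sensor diagonal = √(12.52² + 7.41²) = √211.6585 ≈ 14.5485 mm.
From α = 2·arctan(d/2f) we get f = d / (2·tan(α/2)).
With d = 14.5485 mm and α/2 = 8.65°, tan(α/2) ≈ 0.15213, so f ≈ 14.5485 / 0.30426 ≈ 47.8164 mm.

47.816 mm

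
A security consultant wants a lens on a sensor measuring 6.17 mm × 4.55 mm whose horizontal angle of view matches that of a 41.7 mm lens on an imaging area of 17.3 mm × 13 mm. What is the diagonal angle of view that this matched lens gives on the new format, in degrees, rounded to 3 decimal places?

28.905°

Equal horizontal AOV ⇒ f₂ = f₁ · 6.17/17.3 = 41.7 × 0.35665 ≈ 14.8722 mm.
Sensor diagonal = √(6.17² + 4.55²) = √58.7714 ≈ 7.6663 mm.
Diagonal AOV on the new format = 2·arctan(7.6663 / (2 × 14.8722)) = 2·arctan(0.25774) ≈ 28.9055°.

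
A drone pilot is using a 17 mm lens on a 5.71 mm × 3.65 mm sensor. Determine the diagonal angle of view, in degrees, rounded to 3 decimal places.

22.545°

Sensor diagonal = √(5.71² + 3.65²) = √45.9266 ≈ 6.7769 mm.
Angle of view α = 2·arctan(d/2f) with d = 6.7769 mm and f = 17 mm.
d/2f = 0.19932; arctan(0.19932) ≈ 11.2725°, so α ≈ 22.5450°.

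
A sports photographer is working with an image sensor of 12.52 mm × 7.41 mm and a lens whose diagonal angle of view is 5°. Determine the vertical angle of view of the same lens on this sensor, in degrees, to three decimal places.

2.548°

Sensor diagonal = √(12.52² + 7.41²) = √211.6585 ≈ 14.5485 mm.
From the diagonal AOV: f = 14.5485 / (2·tan(2.5°)) = 14.5485 / 0.08732 ≈ 166.6076 mm.
Vertical AOV = 2·arctan(7.41 / (2 × 166.6076)) = 2·arctan(0.02224) ≈ 2.5479°.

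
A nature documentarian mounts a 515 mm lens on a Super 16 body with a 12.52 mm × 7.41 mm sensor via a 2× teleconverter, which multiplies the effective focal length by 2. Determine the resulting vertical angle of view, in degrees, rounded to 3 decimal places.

Effective focal length f = 515 × 2 = 1030 mm.
α = 2·arctan(7.41 / (2 × 1030)) = 2·arctan(0.00360) ≈ 0.4122°.

0.412°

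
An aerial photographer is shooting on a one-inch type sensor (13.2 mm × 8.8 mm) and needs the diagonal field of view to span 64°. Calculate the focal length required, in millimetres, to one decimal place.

12.7 mm

Sensor diagonal = √(13.2² + 8.8²) = √251.6800 ≈ 15.8644 mm.
From α = 2·arctan(d/2f) we get f = d / (2·tan(α/2)).
With d = 15.8644 mm and α/2 = 32°, tan(α/2) ≈ 0.62487, so f ≈ 15.8644 / 1.24974 ≈ 12.6942 mm.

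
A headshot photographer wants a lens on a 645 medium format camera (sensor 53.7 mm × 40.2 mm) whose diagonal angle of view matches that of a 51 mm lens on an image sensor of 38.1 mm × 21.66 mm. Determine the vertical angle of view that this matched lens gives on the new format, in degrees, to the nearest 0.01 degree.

28.88°

Sensor diagonal = √(38.1² + 21.66²) = √1920.7656 ≈ 43.8265 mm.
Sensor diagonal = √(53.7² + 40.2²) = √4499.7300 ≈ 67.0800 mm.
Equal diagonal AOV ⇒ f₂ = f₁ · 67.0800/43.8265 = 51 × 1.53058 ≈ 78.0596 mm.
Vertical AOV on the new format = 2·arctan(40.2 / (2 × 78.0596)) = 2·arctan(0.25750) ≈ 28.8795°.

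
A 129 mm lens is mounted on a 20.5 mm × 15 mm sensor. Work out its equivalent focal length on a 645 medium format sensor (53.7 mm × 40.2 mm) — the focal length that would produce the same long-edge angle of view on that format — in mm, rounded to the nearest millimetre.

338 mm

Equal angle of view means equal width/f ratio, so f₂ = f₁ · (width₂/width₁) = 129 × 53.7/20.5.
f₂ = 129 × 2.61951 ≈ 337.917 mm.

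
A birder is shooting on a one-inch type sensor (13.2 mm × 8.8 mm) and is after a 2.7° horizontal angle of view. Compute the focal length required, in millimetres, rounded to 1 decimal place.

From α = 2·arctan(w/2f) we get f = w / (2·tan(α/2)).
With w = 13.2 mm and α/2 = 1.35°, tan(α/2) ≈ 0.02357, so f ≈ 13.2 / 0.04713 ≈ 280.0609 mm.

280.1 mm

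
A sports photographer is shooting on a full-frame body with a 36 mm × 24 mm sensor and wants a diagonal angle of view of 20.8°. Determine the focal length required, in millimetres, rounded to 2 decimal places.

117.87 mm

Sensor diagonal = √(36² + 24²) = √1872.0000 ≈ 43.2666 mm.
From α = 2·arctan(d/2f) we get f = d / (2·tan(α/2)).
With d = 43.2666 mm and α/2 = 10.4°, tan(α/2) ≈ 0.18353, so f ≈ 43.2666 / 0.36707 ≈ 117.8706 mm.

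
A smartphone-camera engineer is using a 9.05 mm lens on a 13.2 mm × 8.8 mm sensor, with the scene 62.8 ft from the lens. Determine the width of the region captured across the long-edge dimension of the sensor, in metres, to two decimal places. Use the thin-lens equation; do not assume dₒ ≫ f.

dₒ: 62.8 ft × 304.8 mm/ft = 19141.44 mm.
Similar triangles through the lens centre give W/dₒ = w/dᵢ; with 1/f = 1/dₒ + 1/dᵢ this gives W = w·(dₒ − f)/f.
W = 13.2 mm × (19141.4 − 9.05) / 9.05 = 13.2 × 2114.0762 ≈ 27905.806 mm = 27.9058 m.

27.91 m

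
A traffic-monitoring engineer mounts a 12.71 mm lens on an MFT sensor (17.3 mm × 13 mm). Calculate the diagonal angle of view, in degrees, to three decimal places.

Sensor diagonal = √(17.3² + 13²) = √468.2900 ≈ 21.6400 mm.
Angle of view α = 2·arctan(d/2f) with d = 21.6400 mm and f = 12.71 mm.
d/2f = 0.85130; arctan(0.85130) ≈ 40.4077°, so α ≈ 80.8154°.

80.815°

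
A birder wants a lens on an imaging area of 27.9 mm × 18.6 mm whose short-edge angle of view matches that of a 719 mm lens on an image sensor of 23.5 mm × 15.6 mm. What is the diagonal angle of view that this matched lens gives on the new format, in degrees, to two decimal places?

2.24°

Equal short-edge AOV ⇒ f₂ = f₁ · 18.6/15.6 = 719 × 1.19231 ≈ 857.2692 mm.
Sensor diagonal = √(27.9² + 18.6²) = √1124.3700 ≈ 33.5316 mm.
Diagonal AOV on the new format = 2·arctan(33.5316 / (2 × 857.2692)) = 2·arctan(0.01956) ≈ 2.2408°.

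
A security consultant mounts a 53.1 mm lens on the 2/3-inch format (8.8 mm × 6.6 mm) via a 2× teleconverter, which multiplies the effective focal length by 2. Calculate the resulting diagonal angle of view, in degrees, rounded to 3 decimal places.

Effective focal length f = 53.1 × 2 = 106.2 mm.
Sensor diagonal = √(8.8² + 6.6²) = √121.0000 ≈ 11.0000 mm.
α = 2·arctan(11.000 / (2 × 106.2)) = 2·arctan(0.05179) ≈ 5.9293°.

5.929°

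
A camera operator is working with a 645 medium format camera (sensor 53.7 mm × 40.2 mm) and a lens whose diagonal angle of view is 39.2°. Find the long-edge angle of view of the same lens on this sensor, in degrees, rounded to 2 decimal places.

31.82°

Sensor diagonal = √(53.7² + 40.2²) = √4499.7300 ≈ 67.0800 mm.
From the diagonal AOV: f = 67.0800 / (2·tan(19.6°)) = 67.0800 / 0.71217 ≈ 94.1913 mm.
Long-edge AOV = 2·arctan(53.7 / (2 × 94.1913)) = 2·arctan(0.28506) ≈ 31.8213°.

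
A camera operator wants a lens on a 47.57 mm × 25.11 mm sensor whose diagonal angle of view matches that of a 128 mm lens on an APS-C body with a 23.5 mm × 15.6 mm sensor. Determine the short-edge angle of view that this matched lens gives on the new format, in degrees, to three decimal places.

5.889°

Sensor diagonal = √(23.5² + 15.6²) = √795.6100 ≈ 28.2066 mm.
Sensor diagonal = √(47.57² + 25.11²) = √2893.4170 ≈ 53.7905 mm.
Equal diagonal AOV ⇒ f₂ = f₁ · 53.7905/28.2066 = 128 × 1.90702 ≈ 244.0986 mm.
Short-edge AOV on the new format = 2·arctan(25.11 / (2 × 244.0986)) = 2·arctan(0.05143) ≈ 5.8887°.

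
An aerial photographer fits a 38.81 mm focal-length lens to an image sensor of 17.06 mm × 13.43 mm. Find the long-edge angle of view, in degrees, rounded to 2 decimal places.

24.79°

Angle of view α = 2·arctan(w/2f) with w = 17.06 mm and f = 38.81 mm.
w/2f = 0.21979; arctan(0.21979) ≈ 12.3959°, so α ≈ 24.7917°.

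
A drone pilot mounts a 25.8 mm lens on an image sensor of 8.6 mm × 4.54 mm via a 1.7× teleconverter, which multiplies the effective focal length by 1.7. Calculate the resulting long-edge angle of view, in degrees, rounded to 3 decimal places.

Effective focal length f = 25.8 × 1.7 = 43.86 mm.
α = 2·arctan(8.6 / (2 × 43.86)) = 2·arctan(0.09804) ≈ 11.1987°.

11.199°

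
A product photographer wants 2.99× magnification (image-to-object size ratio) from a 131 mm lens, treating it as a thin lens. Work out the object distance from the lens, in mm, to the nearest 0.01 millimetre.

With m = dᵢ/dₒ and 1/f = 1/dₒ + 1/dᵢ, substituting dᵢ = m·dₒ gives 1/f = (1 + 1/m)/dₒ, hence dₒ = f·(1 + 1/m).
dₒ = 131 × (1 + 1/2.99) = 131 × 1.33445 ≈ 174.813 mm.

174.81 mm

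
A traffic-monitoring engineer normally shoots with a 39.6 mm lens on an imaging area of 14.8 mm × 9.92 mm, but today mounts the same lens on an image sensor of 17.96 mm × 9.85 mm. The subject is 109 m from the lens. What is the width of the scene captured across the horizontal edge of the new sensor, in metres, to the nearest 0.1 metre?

The focal length stays 39.6 mm; the relevant sensor dimension is now w = 17.96 mm. Object distance dₒ = 109 m = 109000 mm.
Thin-lens field width W = w·(dₒ − f)/f = 17.96 × (109000 − 39.6)/39.6 ≈ 49417.394 mm = 49.4174 m.

49.4 m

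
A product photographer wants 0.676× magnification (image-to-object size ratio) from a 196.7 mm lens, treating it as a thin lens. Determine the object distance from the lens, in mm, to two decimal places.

487.68 mm

With m = dᵢ/dₒ and 1/f = 1/dₒ + 1/dᵢ, substituting dᵢ = m·dₒ gives 1/f = (1 + 1/m)/dₒ, hence dₒ = f·(1 + 1/m).
dₒ = 196.7 × (1 + 1/0.676) = 196.7 × 2.47929 ≈ 487.676 mm.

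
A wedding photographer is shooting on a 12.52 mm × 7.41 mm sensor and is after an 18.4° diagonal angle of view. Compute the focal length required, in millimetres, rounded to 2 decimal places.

Sensor diagonal = √(12.52² + 7.41²) = √211.6585 ≈ 14.5485 mm.
From α = 2·arctan(d/2f) we get f = d / (2·tan(α/2)).
With d = 14.5485 mm and α/2 = 9.2°, tan(α/2) ≈ 0.16196, so f ≈ 14.5485 / 0.32393 ≈ 44.9125 mm.

44.91 mm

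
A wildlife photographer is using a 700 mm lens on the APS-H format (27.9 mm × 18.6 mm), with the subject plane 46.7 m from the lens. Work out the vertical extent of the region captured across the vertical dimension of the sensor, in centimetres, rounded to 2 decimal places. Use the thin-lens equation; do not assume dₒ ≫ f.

dₒ: 46.7 m = 46700 mm.
Similar triangles through the lens centre give W/dₒ = h/dᵢ; with 1/f = 1/dₒ + 1/dᵢ this gives W = h·(dₒ − f)/f.
W = 18.6 mm × (46700 − 700) / 700 = 18.6 × 65.7143 ≈ 1222.286 mm = 122.229 cm.

122.23 cm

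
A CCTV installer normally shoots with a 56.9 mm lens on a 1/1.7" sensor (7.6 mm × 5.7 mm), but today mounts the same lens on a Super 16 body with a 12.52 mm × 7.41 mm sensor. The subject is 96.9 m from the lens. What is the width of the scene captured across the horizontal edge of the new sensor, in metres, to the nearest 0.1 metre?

21.3 m

The focal length stays 56.9 mm; the relevant sensor dimension is now w = 12.52 mm. Object distance dₒ = 96.9 m = 96900 mm.
Thin-lens field width W = w·(dₒ − f)/f = 12.52 × (96900 − 56.9)/56.9 ≈ 21308.886 mm = 21.3089 m.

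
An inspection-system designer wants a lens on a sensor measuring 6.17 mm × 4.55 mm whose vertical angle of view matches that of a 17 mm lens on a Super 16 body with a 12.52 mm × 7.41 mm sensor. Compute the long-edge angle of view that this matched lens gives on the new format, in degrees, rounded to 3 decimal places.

32.929°

Equal vertical AOV ⇒ f₂ = f₁ · 4.55/7.41 = 17 × 0.61404 ≈ 10.4386 mm.
Long-edge AOV on the new format = 2·arctan(6.17 / (2 × 10.4386)) = 2·arctan(0.29554) ≈ 32.9288°.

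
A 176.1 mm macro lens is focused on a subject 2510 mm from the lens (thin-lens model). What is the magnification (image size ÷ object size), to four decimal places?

0.0755×

Thin lens: 1/f = 1/dₒ + 1/dᵢ → 1/dᵢ = 1/176.1 − 1/2510 = 0.0052802 mm⁻¹, so dᵢ ≈ 189.3873 mm.
Magnification m = dᵢ/dₒ = 189.3873/2510 ≈ 0.07545.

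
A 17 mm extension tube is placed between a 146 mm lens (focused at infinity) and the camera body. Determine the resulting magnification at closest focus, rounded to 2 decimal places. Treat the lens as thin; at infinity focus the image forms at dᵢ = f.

The tube moves the image plane from f to f + e, so dᵢ = 146 + 17 = 163 mm. Focus is achieved when 1/f = 1/dₒ + 1/dᵢ, giving dₒ = 1/(1/f − 1/(f+e)).
Magnification m = dᵢ/dₒ = (f+e)·(1/f − 1/(f+e)) = e/f = 17/146 ≈ 0.1164.

0.12×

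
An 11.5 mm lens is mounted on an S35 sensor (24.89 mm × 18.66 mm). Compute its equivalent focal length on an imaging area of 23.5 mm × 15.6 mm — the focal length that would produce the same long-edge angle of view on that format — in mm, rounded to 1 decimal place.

Equal angle of view means equal width/f ratio, so f₂ = f₁ · (width₂/width₁) = 11.5 × 23.5/24.89.
f₂ = 11.5 × 0.94415 ≈ 10.858 mm.

10.9 mm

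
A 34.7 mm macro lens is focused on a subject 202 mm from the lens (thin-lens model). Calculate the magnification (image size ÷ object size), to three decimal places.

0.207×

Thin lens: 1/f = 1/dₒ + 1/dᵢ → 1/dᵢ = 1/34.7 − 1/202 = 0.0238679 mm⁻¹, so dᵢ ≈ 41.8972 mm.
Magnification m = dᵢ/dₒ = 41.8972/202 ≈ 0.20741.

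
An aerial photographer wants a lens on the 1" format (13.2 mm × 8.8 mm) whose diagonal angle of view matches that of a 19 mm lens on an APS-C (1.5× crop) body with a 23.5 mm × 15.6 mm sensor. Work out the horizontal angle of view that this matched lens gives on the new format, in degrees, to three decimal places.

Sensor diagonal = √(23.5² + 15.6²) = √795.6100 ≈ 28.2066 mm.
Sensor diagonal = √(13.2² + 8.8²) = √251.6800 ≈ 15.8644 mm.
Equal diagonal AOV ⇒ f₂ = f₁ · 15.8644/28.2066 = 19 × 0.56244 ≈ 10.6863 mm.
Horizontal AOV on the new format = 2·arctan(13.2 / (2 × 10.6863)) = 2·arctan(0.61761) ≈ 63.4000°.

63.400°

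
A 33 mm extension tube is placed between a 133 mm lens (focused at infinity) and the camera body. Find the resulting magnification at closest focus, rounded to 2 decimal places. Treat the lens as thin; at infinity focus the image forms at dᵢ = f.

0.25×

The tube moves the image plane from f to f + e, so dᵢ = 133 + 33 = 166 mm. Focus is achieved when 1/f = 1/dₒ + 1/dᵢ, giving dₒ = 1/(1/f − 1/(f+e)).
Magnification m = dᵢ/dₒ = (f+e)·(1/f − 1/(f+e)) = e/f = 33/133 ≈ 0.2481.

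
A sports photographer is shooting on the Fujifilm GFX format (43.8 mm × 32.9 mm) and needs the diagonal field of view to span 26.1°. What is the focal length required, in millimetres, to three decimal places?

Sensor diagonal = √(43.8² + 32.9²) = √3000.8500 ≈ 54.7800 mm.
From α = 2·arctan(d/2f) we get f = d / (2·tan(α/2)).
With d = 54.7800 mm and α/2 = 13.05°, tan(α/2) ≈ 0.23179, so f ≈ 54.7800 / 0.46358 ≈ 118.1686 mm.

118.169 mm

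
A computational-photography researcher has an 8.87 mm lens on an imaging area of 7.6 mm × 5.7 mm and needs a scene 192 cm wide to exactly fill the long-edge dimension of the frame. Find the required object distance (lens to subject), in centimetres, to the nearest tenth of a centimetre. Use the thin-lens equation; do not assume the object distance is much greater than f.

W: 192 cm = 1920 mm.
Magnification m = w/W = dᵢ/dₒ; combined with 1/f = 1/dₒ + 1/dᵢ this gives dₒ = f·(1 + W/w).
dₒ = 8.87 mm × (1 + 1920/7.6) = 8.87 × 253.6316 ≈ 2249.712 mm = 224.971 cm.

225.0 cm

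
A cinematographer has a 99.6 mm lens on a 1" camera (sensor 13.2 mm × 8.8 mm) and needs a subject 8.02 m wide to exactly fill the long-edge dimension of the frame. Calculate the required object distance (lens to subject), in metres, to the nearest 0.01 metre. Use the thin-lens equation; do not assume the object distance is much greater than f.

60.61 m

W: 8.02 m = 8020 mm.
Magnification m = w/W = dᵢ/dₒ; combined with 1/f = 1/dₒ + 1/dᵢ this gives dₒ = f·(1 + W/w).
dₒ = 99.6 mm × (1 + 8020/13.2) = 99.6 × 608.5758 ≈ 60614.145 mm = 60.6141 m.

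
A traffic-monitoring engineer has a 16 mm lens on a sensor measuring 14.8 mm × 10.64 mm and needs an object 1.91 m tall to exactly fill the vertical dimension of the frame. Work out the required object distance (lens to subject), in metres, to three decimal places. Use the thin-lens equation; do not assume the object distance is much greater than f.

2.888 m

W: 1.91 m = 1910 mm.
Magnification m = h/W = dᵢ/dₒ; combined with 1/f = 1/dₒ + 1/dᵢ this gives dₒ = f·(1 + W/h).
dₒ = 16 mm × (1 + 1910/10.64) = 16 × 180.5113 ≈ 2888.180 mm = 2.88818 m.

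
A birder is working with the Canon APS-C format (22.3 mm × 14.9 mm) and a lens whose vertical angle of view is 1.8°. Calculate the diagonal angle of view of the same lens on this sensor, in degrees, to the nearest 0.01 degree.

From the vertical AOV: f = 14.9 / (2·tan(0.9°)) = 14.9 / 0.03142 ≈ 474.2427 mm.
Sensor diagonal = √(22.3² + 14.9²) = √719.3000 ≈ 26.8198 mm.
Diagonal AOV = 2·arctan(26.8198 / (2 × 474.2427)) = 2·arctan(0.02828) ≈ 3.2394°.

3.24°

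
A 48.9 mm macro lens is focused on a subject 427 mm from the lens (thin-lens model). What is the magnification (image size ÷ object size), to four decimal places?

Thin lens: 1/f = 1/dₒ + 1/dᵢ → 1/dᵢ = 1/48.9 − 1/427 = 0.0181080 mm⁻¹, so dᵢ ≈ 55.2243 mm.
Magnification m = dᵢ/dₒ = 55.2243/427 ≈ 0.12933.

0.1293×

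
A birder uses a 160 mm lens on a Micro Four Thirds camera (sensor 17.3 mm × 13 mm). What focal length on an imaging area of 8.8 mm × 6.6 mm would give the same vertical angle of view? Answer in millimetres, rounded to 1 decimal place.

Equal angle of view means equal height/f ratio, so f₂ = f₁ · (height₂/height₁) = 160 × 6.6/13.
f₂ = 160 × 0.50769 ≈ 81.231 mm.

81.2 mm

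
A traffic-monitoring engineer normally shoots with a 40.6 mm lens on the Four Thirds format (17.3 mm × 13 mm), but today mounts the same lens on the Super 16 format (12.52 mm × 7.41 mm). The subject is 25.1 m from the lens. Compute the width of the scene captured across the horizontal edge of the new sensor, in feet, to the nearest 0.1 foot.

25.4 ft

The focal length stays 40.6 mm; the relevant sensor dimension is now w = 12.52 mm. Object distance dₒ = 25.1 m = 25100 mm.
Thin-lens field width W = w·(dₒ − f)/f = 12.52 × (25100 − 40.6)/40.6 ≈ 7727.677 mm = 7727.677/304.8 ft = 25.3533 ft.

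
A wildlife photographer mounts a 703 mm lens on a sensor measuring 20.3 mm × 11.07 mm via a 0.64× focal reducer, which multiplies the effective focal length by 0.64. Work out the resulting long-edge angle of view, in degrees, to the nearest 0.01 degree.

2.58°

Effective focal length f = 703 × 0.64 = 449.92 mm.
α = 2·arctan(20.3 / (2 × 449.92)) = 2·arctan(0.02256) ≈ 2.5847°.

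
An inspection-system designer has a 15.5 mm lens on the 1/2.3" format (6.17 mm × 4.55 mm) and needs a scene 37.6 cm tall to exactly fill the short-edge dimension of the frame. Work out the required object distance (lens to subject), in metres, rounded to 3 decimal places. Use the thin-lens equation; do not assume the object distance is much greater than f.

W: 37.6 cm = 376 mm.
Magnification m = h/W = dᵢ/dₒ; combined with 1/f = 1/dₒ + 1/dᵢ this gives dₒ = f·(1 + W/h).
dₒ = 15.5 mm × (1 + 376/4.55) = 15.5 × 83.6374 ≈ 1296.379 mm = 1.29638 m.

1.296 m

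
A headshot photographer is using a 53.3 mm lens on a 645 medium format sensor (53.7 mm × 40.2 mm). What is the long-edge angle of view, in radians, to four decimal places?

0.9333 rad

Angle of view α = 2·arctan(w/2f) with w = 53.7 mm and f = 53.3 mm.
w/2f = 0.50375; arctan(0.50375) ≈ 0.4666 rad, so α ≈ 0.9333 rad.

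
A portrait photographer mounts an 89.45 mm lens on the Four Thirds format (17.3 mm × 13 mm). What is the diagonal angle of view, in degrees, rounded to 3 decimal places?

13.794°

Sensor diagonal = √(17.3² + 13²) = √468.2900 ≈ 21.6400 mm.
Angle of view α = 2·arctan(d/2f) with d = 21.6400 mm and f = 89.45 mm.
d/2f = 0.12096; arctan(0.12096) ≈ 6.8971°, so α ≈ 13.7941°.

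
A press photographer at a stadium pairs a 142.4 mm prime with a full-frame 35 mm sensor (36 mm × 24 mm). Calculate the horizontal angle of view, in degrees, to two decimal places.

14.41°

Angle of view α = 2·arctan(w/2f) with w = 36 mm and f = 142.4 mm.
w/2f = 0.12640; arctan(0.12640) ≈ 7.2042°, so α ≈ 14.4085°.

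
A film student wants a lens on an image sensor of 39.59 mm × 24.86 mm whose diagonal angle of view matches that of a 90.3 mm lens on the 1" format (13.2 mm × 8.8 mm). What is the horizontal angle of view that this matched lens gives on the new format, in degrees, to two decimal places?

8.51°

Sensor diagonal = √(13.2² + 8.8²) = √251.6800 ≈ 15.8644 mm.
Sensor diagonal = √(39.59² + 24.86²) = √2185.3877 ≈ 46.7481 mm.
Equal diagonal AOV ⇒ f₂ = f₁ · 46.7481/15.8644 = 90.3 × 2.94673 ≈ 266.0894 mm.
Horizontal AOV on the new format = 2·arctan(39.59 / (2 × 266.0894)) = 2·arctan(0.07439) ≈ 8.5091°.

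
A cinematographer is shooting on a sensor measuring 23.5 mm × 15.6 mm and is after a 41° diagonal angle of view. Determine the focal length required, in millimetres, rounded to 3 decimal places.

Sensor diagonal = √(23.5² + 15.6²) = √795.6100 ≈ 28.2066 mm.
From α = 2·arctan(d/2f) we get f = d / (2·tan(α/2)).
With d = 28.2066 mm and α/2 = 20.5°, tan(α/2) ≈ 0.37388, so f ≈ 28.2066 / 0.74777 ≈ 37.7209 mm.

37.721 mm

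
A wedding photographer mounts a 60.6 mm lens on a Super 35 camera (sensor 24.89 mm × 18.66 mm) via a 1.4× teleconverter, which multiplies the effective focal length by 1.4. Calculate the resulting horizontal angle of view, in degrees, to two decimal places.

Effective focal length f = 60.6 × 1.4 = 84.84 mm.
α = 2·arctan(24.89 / (2 × 84.84)) = 2·arctan(0.14669) ≈ 16.6902°.

16.69°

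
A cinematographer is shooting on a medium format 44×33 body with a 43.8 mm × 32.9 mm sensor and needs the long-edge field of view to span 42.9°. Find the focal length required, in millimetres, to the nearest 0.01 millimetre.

From α = 2·arctan(w/2f) we get f = w / (2·tan(α/2)).
With w = 43.8 mm and α/2 = 21.45°, tan(α/2) ≈ 0.39290, so f ≈ 43.8 / 0.78581 ≈ 55.7390 mm.

55.74 mm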